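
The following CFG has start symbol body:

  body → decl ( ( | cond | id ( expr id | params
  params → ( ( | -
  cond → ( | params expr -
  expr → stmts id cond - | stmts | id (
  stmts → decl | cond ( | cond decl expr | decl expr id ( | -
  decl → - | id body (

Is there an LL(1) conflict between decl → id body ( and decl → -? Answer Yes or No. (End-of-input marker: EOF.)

No

FIRST(id body () = { id } and FIRST(-) = { - }.
The FIRST sets are disjoint and neither alternative is nullable — no conflict.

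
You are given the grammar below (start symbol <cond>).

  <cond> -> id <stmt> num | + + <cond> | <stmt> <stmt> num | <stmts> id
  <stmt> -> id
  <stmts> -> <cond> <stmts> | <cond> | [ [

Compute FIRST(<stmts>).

{ +, [, id }

From <stmts> -> <cond> <stmts>: add FIRST(<cond>) = { +, [, id }.
From <stmts> -> <cond>: add FIRST(<cond>) = { +, [, id }.
<stmts> -> [ [ contributes {[}.
Union: FIRST(<stmts>) = { +, [, id }.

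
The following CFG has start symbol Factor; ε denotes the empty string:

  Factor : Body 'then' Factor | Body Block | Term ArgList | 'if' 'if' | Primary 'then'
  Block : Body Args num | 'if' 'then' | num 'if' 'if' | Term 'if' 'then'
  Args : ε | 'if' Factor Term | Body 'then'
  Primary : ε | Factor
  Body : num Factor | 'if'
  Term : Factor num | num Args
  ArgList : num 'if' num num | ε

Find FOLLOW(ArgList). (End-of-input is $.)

{ $, 'if', 'then', num }

In Factor : Term ArgList: ArgList is at the end, add FOLLOW(Factor) = { $, 'if', 'then', num }.
Union: FOLLOW(ArgList) = { $, 'if', 'then', num }.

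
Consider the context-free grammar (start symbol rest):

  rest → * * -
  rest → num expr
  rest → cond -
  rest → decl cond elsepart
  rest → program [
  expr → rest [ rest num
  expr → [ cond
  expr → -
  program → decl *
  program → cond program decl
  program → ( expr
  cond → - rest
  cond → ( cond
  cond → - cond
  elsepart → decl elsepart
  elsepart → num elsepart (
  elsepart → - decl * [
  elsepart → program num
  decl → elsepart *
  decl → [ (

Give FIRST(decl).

From decl → elsepart *: add FIRST(elsepart) = { (, -, [, num }.
decl → [ ( contributes {[}.
Union: FIRST(decl) = { (, -, [, num }.

{ (, -, [, num }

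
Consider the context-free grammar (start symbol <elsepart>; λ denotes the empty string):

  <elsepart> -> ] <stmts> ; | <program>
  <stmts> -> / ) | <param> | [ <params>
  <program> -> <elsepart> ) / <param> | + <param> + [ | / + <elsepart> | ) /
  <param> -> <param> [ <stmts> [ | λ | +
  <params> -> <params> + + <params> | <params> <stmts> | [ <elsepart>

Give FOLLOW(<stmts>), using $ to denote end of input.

{ +, /, ;, [ }

In <elsepart> -> ] <stmts> ;: add FIRST(;) = { ; }.
In <param> -> <param> [ <stmts> [: add FIRST([) = { [ }.
In <params> -> <params> <stmts>: <stmts> is at the end, add FOLLOW(<params>) = { +, /, ;, [ }.
Union: FOLLOW(<stmts>) = { +, /, ;, [ }.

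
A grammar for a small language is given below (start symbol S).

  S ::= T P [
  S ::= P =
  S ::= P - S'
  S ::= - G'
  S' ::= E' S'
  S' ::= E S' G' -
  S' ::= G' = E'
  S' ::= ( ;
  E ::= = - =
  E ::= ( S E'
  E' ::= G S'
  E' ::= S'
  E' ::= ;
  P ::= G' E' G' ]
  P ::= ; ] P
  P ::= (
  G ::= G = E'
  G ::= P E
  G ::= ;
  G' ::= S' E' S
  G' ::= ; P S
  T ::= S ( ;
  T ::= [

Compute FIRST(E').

{ (, ;, = }

From E' ::= G S': add FIRST(G) = { (, ;, = }.
From E' ::= S': add FIRST(S') = { (, ;, = }.
E' ::= ; contributes {;}.
Union: FIRST(E') = { (, ;, = }.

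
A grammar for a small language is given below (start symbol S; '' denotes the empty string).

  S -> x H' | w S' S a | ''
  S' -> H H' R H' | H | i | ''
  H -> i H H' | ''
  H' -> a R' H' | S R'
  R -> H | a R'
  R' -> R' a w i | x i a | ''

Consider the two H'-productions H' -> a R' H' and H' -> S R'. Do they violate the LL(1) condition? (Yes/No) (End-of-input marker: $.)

FIRST(a R' H') = { a } and FIRST(S R') = { a, w, x, '' }.
Both contain a, so the two alternatives are not disjoint — LL(1) conflict.

Yes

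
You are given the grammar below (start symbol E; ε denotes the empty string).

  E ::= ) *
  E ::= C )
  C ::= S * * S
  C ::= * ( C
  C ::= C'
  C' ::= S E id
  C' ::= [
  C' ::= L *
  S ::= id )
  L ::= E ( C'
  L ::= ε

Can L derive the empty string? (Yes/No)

Yes

L has an ε-production, so L ⇒ ε.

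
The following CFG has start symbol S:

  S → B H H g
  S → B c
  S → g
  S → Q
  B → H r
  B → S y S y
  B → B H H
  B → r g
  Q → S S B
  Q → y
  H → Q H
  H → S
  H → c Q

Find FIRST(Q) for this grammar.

{ c, g, r, y }

From Q → S S B: add FIRST(S) = { c, g, r, y }.
Q → y contributes {y}.
Union: FIRST(Q) = { c, g, r, y }.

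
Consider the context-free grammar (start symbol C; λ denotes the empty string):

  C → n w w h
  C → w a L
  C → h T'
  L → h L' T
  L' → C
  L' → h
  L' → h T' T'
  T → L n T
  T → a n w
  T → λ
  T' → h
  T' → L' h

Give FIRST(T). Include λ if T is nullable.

{ a, h, λ }

From T → L n T: add FIRST(L) = { h }.
T → a n w contributes {a}.
T → λ contributes λ.
Union: FIRST(T) = { a, h, λ }.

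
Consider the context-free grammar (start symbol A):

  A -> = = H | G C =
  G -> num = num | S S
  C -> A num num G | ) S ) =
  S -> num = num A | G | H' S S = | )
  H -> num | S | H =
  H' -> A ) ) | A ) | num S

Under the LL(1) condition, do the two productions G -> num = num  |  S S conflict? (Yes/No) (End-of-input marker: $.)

FIRST(num = num) = { num } and FIRST(S S) = { ), =, num }.
Both contain num, so the two alternatives are not disjoint — LL(1) conflict.

Yes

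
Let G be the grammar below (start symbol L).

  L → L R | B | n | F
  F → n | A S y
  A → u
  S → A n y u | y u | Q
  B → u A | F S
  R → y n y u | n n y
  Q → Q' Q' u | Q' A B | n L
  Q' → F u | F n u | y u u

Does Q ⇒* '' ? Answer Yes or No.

No

No nonterminal in this grammar is nullable.
No production of Q has an RHS whose symbols are all nullable, so Q is not nullable.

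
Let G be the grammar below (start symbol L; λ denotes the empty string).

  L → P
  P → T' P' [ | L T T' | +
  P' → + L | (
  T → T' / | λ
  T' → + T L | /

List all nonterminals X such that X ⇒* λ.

Directly nullable (have an λ-production): T.
No other nonterminal has a production whose RHS symbols are all nullable.

{ T }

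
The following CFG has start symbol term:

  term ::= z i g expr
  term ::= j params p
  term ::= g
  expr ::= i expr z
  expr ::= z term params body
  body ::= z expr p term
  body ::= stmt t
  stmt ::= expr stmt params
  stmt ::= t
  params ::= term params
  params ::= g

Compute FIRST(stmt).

From stmt ::= expr stmt params: add FIRST(expr) = { i, z }.
stmt ::= t contributes {t}.
Union: FIRST(stmt) = { i, t, z }.

{ i, t, z }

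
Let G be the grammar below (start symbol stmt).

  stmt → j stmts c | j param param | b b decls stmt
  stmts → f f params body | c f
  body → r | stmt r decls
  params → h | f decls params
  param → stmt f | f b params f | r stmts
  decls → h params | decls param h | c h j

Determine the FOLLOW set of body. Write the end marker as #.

{ #, b, c, f, h, j, r }

In stmts → f f params body: body is at the end, add FOLLOW(stmts) = { #, b, c, f, h, j, r }.
Union: FOLLOW(body) = { #, b, c, f, h, j, r }.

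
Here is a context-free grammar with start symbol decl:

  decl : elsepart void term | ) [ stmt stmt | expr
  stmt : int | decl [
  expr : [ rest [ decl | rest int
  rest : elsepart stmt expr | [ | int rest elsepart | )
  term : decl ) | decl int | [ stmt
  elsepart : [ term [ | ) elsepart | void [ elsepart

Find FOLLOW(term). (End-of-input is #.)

{ #, ), [, int, void }

In decl : elsepart void term: term is at the end, add FOLLOW(decl) = { #, ), [, int, void }.
In elsepart : [ term [: add FIRST([) = { [ }.
Union: FOLLOW(term) = { #, ), [, int, void }.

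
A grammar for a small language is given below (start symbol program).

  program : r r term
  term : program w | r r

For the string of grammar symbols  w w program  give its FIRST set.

{ w }

w is a terminal; add {w} and stop.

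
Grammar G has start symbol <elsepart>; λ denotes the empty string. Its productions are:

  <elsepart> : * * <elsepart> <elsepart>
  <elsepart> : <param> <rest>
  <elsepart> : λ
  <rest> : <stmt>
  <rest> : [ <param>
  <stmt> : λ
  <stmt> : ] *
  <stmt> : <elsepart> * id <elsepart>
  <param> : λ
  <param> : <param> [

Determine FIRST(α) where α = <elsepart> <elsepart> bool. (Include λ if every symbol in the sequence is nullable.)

Add FIRST(<elsepart>)\{λ} = { *, [, ] }; <elsepart> is nullable, continue.
Add FIRST(<elsepart>)\{λ} = { *, [, ] }; <elsepart> is nullable, continue.
bool is a terminal; add {bool} and stop.

{ *, [, ], bool }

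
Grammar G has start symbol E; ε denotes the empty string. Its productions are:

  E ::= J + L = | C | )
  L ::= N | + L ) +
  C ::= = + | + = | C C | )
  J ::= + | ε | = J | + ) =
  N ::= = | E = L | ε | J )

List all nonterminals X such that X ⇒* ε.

Directly nullable (have an ε-production): J, N.
L ::= N with every symbol nullable, so L is nullable.
No other nonterminal has a production whose RHS symbols are all nullable.

{ J, L, N }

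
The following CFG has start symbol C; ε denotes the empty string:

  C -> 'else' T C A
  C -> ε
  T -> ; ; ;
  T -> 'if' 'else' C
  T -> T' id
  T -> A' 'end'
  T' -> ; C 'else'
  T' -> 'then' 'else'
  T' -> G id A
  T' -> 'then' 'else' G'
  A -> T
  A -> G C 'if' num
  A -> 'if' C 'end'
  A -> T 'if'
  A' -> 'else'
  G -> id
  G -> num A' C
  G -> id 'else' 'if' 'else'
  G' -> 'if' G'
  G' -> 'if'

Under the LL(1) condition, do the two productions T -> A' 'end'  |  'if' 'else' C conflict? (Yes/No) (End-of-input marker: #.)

No

FIRST(A' 'end') = { 'else' } and FIRST('if' 'else' C) = { 'if' }.
The FIRST sets are disjoint and neither alternative is nullable — no conflict.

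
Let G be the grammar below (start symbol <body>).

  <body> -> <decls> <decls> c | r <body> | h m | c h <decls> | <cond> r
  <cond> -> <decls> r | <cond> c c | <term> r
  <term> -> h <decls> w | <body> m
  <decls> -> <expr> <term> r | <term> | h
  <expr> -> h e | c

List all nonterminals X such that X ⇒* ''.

{ } (none)

No nonterminal has an empty production or an RHS whose symbols are all nullable.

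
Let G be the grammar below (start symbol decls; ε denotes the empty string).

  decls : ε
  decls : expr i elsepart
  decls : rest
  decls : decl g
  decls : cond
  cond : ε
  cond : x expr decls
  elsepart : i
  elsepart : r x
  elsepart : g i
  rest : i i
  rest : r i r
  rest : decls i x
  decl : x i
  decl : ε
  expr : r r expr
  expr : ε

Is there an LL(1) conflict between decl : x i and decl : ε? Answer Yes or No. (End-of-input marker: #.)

FIRST(x i) = { x } and FIRST(ε) = { ε }.
The second is nullable but FOLLOW(decl) = { g } is disjoint from FIRST of the first.

No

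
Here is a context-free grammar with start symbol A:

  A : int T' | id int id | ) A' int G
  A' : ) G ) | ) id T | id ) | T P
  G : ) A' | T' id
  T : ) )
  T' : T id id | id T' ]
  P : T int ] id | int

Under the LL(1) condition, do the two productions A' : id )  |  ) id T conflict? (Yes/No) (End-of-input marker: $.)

FIRST(id )) = { id } and FIRST() id T) = { ) }.
The FIRST sets are disjoint and neither alternative is nullable — no conflict.

No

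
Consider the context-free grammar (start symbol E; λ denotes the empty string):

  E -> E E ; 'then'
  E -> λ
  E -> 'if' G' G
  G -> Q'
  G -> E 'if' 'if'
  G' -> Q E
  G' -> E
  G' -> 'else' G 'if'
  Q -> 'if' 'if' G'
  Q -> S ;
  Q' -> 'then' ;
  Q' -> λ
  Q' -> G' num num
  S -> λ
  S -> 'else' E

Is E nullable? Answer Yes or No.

Yes

E has an λ-production, so E ⇒ λ.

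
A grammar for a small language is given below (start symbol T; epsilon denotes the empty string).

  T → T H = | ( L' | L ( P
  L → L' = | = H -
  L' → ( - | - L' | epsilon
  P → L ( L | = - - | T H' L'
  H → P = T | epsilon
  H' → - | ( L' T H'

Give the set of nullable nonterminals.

{ H, L' }

Directly nullable (have an epsilon-production): L', H.
No other nonterminal has a production whose RHS symbols are all nullable.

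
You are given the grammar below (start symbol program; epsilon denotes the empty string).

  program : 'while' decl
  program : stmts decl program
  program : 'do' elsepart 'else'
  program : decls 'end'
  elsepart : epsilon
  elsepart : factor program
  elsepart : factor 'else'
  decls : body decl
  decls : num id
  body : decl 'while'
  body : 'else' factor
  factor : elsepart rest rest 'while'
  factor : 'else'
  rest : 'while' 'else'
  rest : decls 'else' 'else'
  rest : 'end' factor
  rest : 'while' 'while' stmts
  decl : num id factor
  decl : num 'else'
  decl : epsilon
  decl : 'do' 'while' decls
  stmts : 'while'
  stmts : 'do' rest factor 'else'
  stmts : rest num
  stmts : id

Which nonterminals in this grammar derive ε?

{ decl, elsepart }

Directly nullable (have an epsilon-production): elsepart, decl.
No other nonterminal has a production whose RHS symbols are all nullable.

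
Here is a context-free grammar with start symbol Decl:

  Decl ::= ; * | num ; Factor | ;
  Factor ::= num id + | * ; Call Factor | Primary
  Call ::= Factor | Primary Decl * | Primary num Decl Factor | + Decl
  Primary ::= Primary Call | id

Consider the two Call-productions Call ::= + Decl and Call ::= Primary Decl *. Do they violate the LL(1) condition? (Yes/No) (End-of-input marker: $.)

FIRST(+ Decl) = { + } and FIRST(Primary Decl *) = { id }.
The FIRST sets are disjoint and neither alternative is nullable — no conflict.

No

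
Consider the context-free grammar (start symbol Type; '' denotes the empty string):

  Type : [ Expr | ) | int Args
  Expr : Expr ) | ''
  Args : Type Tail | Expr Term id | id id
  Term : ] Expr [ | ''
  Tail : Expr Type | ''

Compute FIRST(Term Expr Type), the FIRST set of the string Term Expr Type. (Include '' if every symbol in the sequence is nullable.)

Add FIRST(Term)\{''} = { ] }; Term is nullable, continue.
Add FIRST(Expr)\{''} = { ) }; Expr is nullable, continue.
Add FIRST(Type) = { ), [, int }; Type is not nullable, stop.

{ ), [, ], int }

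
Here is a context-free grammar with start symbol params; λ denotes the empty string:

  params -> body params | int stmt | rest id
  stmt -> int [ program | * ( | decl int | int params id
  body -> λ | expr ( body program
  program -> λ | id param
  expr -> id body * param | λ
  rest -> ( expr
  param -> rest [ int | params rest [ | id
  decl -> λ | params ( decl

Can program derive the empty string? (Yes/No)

program has an λ-production, so program ⇒ λ.

Yes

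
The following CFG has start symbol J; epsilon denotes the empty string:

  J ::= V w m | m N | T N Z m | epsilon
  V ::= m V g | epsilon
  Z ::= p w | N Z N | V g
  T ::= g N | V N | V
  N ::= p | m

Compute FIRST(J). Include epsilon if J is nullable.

{ g, m, p, w, epsilon }

From J ::= V w m: V nullable, take FIRST(V) ∪ {w} = { m, w }.
J ::= m N contributes {m}.
From J ::= T N Z m: T nullable, take FIRST(T) ∪ FIRST(N) = { g, m, p }.
J ::= epsilon contributes epsilon.
Union: FIRST(J) = { g, m, p, w, epsilon }.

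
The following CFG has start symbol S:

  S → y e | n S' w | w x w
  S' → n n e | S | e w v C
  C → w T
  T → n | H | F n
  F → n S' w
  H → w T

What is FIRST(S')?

S' → n n e contributes {n}.
From S' → S: add FIRST(S) = { n, w, y }.
S' → e w v C contributes {e}.
Union: FIRST(S') = { e, n, w, y }.

{ e, n, w, y }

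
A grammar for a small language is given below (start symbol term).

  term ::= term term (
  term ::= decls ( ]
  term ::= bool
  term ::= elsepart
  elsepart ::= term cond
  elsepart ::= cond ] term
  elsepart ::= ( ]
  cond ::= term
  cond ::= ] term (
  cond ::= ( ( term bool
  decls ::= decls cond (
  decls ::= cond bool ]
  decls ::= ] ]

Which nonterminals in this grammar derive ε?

{ } (none)

No nonterminal has an empty production or an RHS whose symbols are all nullable.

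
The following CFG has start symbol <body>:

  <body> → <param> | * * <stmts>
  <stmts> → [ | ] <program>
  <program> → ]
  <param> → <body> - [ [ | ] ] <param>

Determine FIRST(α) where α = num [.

num is a terminal; add {num} and stop.

{ num }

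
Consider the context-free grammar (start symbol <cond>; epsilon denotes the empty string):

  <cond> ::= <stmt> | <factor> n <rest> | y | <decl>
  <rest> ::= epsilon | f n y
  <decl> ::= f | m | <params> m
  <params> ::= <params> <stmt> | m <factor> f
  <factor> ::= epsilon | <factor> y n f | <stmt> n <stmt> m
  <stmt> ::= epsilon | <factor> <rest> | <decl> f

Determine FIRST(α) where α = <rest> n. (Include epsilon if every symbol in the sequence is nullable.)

Add FIRST(<rest>)\{epsilon} = { f }; <rest> is nullable, continue.
n is a terminal; add {n} and stop.

{ f, n }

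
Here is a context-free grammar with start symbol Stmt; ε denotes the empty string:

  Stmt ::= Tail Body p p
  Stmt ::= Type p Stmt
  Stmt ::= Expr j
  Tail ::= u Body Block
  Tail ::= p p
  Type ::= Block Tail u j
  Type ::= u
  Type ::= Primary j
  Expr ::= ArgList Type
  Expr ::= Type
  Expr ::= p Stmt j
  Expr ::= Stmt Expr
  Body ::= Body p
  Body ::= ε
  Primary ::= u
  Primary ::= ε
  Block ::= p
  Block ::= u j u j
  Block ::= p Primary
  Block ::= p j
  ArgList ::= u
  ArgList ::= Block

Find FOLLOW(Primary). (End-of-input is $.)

{ j, p, u }

In Type ::= Primary j: add FIRST(j) = { j }.
In Block ::= p Primary: Primary is at the end, add FOLLOW(Block) = { j, p, u }.
Union: FOLLOW(Primary) = { j, p, u }.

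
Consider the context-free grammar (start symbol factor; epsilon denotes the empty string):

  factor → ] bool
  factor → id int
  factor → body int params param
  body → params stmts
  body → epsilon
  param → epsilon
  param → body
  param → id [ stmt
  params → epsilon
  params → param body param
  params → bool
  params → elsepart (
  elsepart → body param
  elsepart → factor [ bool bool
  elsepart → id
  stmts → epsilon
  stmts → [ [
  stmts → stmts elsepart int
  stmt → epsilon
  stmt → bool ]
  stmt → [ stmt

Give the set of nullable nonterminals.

Directly nullable (have an epsilon-production): body, param, params, stmts, stmt.
elsepart → body param with every symbol nullable, so elsepart is nullable.
No other nonterminal has a production whose RHS symbols are all nullable.

{ body, elsepart, param, params, stmt, stmts }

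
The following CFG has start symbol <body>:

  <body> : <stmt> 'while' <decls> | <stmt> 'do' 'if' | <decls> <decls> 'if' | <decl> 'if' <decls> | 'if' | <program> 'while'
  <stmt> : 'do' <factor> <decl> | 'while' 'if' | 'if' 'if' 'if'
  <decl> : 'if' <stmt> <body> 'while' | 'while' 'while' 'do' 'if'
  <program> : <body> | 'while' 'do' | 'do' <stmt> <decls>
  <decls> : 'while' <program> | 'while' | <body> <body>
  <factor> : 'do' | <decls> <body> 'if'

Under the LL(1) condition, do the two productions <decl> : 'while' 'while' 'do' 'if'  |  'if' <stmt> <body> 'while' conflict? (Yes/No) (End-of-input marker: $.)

FIRST('while' 'while' 'do' 'if') = { 'while' } and FIRST('if' <stmt> <body> 'while') = { 'if' }.
The FIRST sets are disjoint and neither alternative is nullable — no conflict.

No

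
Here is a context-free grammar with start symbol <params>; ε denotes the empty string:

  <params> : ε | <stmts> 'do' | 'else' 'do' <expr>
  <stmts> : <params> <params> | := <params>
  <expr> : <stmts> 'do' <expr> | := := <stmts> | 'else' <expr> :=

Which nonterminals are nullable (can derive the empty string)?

{ <params>, <stmts> }

Directly nullable (have an ε-production): <params>.
<stmts> : <params> <params> with every symbol nullable, so <stmts> is nullable.
No other nonterminal has a production whose RHS symbols are all nullable.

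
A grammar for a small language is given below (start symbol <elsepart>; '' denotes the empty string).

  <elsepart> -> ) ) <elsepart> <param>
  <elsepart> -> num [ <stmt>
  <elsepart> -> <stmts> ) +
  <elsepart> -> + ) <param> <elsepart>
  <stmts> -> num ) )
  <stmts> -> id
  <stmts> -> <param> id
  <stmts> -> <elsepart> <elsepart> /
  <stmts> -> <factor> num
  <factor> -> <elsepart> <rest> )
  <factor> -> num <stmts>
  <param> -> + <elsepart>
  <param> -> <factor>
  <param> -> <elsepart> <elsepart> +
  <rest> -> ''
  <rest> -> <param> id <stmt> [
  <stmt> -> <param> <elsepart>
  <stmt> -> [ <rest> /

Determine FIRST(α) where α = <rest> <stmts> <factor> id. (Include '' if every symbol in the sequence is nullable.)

{ ), +, id, num }

Add FIRST(<rest>)\{''} = { ), +, id, num }; <rest> is nullable, continue.
Add FIRST(<stmts>) = { ), +, id, num }; <stmts> is not nullable, stop.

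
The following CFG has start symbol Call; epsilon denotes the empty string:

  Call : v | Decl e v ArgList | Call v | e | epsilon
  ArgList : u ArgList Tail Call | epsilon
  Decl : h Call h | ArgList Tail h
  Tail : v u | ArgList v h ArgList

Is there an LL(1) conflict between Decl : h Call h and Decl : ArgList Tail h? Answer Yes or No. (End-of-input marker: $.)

FIRST(h Call h) = { h } and FIRST(ArgList Tail h) = { u, v }.
The FIRST sets are disjoint and neither alternative is nullable — no conflict.

No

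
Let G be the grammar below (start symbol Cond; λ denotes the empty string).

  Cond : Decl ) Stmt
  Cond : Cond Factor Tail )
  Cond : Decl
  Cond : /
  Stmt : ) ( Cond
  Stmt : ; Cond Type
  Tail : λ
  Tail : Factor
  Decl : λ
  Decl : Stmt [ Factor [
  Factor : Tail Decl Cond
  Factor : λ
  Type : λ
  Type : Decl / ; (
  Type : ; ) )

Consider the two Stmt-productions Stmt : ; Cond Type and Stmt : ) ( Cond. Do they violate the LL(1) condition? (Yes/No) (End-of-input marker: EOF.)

No

FIRST(; Cond Type) = { ; } and FIRST() ( Cond) = { ) }.
The FIRST sets are disjoint and neither alternative is nullable — no conflict.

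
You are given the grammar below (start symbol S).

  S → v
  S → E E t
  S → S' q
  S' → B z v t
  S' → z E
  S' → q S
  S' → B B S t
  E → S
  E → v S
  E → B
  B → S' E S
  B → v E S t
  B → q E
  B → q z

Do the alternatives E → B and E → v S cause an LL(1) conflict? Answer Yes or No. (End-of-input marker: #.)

Yes

FIRST(B) = { q, v, z } and FIRST(v S) = { v }.
Both contain v, so the two alternatives are not disjoint — LL(1) conflict.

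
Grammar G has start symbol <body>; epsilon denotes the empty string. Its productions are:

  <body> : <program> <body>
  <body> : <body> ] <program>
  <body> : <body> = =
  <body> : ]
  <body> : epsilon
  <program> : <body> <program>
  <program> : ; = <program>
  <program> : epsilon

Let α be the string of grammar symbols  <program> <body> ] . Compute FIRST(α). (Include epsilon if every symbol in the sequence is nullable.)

{ ;, =, ] }

Add FIRST(<program>)\{epsilon} = { ;, =, ] }; <program> is nullable, continue.
Add FIRST(<body>)\{epsilon} = { ;, =, ] }; <body> is nullable, continue.
] is a terminal; add {]} and stop.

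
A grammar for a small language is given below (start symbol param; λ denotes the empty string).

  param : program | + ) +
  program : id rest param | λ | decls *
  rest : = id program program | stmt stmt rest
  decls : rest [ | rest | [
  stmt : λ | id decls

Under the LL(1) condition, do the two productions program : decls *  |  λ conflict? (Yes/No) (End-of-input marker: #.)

Yes

FIRST(decls *) = { =, [, id } and FIRST(λ) = { λ }.
The second alternative is nullable and FOLLOW(program) = { #, *, +, =, [, id } shares = with FIRST of the first — conflict.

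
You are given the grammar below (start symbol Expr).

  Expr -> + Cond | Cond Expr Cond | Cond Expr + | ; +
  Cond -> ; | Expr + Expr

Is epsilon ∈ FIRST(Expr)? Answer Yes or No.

No nonterminal in this grammar is nullable.
No production of Expr has an RHS whose symbols are all nullable, so Expr is not nullable.

No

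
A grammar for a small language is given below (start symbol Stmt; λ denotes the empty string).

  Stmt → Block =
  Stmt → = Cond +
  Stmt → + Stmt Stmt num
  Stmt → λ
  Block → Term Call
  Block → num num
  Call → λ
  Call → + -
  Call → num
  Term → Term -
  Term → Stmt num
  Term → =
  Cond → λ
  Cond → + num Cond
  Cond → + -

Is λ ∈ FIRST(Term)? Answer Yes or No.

Nullable nonterminals: Call, Cond, Stmt.
No production of Term has an RHS whose symbols are all nullable, so Term is not nullable.

No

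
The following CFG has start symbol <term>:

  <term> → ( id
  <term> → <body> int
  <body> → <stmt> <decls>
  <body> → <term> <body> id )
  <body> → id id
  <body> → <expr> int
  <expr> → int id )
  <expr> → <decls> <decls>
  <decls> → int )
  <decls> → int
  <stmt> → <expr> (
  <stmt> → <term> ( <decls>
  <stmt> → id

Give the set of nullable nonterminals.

No nonterminal has an empty production or an RHS whose symbols are all nullable.

{ } (none)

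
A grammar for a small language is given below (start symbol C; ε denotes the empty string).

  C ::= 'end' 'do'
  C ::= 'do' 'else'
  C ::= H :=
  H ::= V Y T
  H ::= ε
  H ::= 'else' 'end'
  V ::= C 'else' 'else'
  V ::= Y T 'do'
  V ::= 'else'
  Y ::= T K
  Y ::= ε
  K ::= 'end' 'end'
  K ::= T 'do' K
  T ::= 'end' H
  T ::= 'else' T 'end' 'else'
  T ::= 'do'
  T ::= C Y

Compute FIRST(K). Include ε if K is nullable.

K ::= 'end' 'end' contributes {'end'}.
From K ::= T 'do' K: add FIRST(T) = { 'do', 'else', 'end', := }.
Union: FIRST(K) = { 'do', 'else', 'end', := }.

{ 'do', 'else', 'end', := }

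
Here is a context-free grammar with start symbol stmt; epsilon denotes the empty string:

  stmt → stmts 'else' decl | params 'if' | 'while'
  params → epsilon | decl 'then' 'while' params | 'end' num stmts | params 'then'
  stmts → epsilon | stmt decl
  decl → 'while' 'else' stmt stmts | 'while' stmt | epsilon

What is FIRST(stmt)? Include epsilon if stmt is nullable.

From stmt → stmts 'else' decl: stmts nullable, take FIRST(stmts) ∪ {'else'} = { 'else', 'end', 'if', 'then', 'while' }.
From stmt → params 'if': params nullable, take FIRST(params) ∪ {'if'} = { 'end', 'if', 'then', 'while' }.
stmt → 'while' contributes {'while'}.
Union: FIRST(stmt) = { 'else', 'end', 'if', 'then', 'while' }.

{ 'else', 'end', 'if', 'then', 'while' }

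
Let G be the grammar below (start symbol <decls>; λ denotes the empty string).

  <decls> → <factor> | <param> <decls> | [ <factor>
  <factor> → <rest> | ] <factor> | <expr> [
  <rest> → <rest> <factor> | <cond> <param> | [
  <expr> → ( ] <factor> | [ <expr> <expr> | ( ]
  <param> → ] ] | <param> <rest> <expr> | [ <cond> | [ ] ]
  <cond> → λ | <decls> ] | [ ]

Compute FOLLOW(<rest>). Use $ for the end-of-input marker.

In <factor> → <rest>: <rest> is at the end, add FOLLOW(<factor>) = { $, (, [, ] }.
In <rest> → <rest> <factor>: add FIRST(<factor>) = { (, [, ] }.
In <param> → <param> <rest> <expr>: add FIRST(<expr>) = { (, [ }.
Union: FOLLOW(<rest>) = { $, (, [, ] }.

{ $, (, [, ] }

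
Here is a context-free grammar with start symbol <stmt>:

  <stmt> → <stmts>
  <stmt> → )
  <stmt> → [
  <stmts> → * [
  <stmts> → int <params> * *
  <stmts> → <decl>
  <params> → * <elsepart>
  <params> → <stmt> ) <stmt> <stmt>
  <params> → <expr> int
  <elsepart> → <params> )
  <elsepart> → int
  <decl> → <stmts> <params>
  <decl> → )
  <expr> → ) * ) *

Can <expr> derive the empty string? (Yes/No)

No

No nonterminal in this grammar is nullable.
No production of <expr> has an RHS whose symbols are all nullable, so <expr> is not nullable.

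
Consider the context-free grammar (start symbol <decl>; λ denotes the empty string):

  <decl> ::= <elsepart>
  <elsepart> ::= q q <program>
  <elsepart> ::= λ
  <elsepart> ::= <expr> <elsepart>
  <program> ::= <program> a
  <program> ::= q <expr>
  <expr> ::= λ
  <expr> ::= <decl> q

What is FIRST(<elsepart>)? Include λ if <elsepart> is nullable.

{ q, λ }

<elsepart> ::= q q <program> contributes {q}.
<elsepart> ::= λ contributes λ.
From <elsepart> ::= <expr> <elsepart>: <expr>, <elsepart> nullable, take FIRST(<expr>) ∪ FIRST(<elsepart>) = { q }; also λ since the whole RHS is nullable.
Union: FIRST(<elsepart>) = { q, λ }.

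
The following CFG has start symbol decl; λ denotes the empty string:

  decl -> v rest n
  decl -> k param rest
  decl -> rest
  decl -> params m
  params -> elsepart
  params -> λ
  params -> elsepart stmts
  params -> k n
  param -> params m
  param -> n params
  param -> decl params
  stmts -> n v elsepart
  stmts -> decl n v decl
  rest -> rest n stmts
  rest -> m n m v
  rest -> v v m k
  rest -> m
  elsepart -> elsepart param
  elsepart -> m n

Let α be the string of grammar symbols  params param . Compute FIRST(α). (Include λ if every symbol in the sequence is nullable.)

{ k, m, n, v }

Add FIRST(params)\{λ} = { k, m }; params is nullable, continue.
Add FIRST(param) = { k, m, n, v }; param is not nullable, stop.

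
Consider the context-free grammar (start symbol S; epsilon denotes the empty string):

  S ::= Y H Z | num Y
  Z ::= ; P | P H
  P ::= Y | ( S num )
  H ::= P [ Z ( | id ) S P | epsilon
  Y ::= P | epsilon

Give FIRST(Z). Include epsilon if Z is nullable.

{ (, ;, [, id, epsilon }

Z ::= ; P contributes {;}.
From Z ::= P H: P, H nullable, take FIRST(P) ∪ FIRST(H) = { (, [, id }; also epsilon since the whole RHS is nullable.
Union: FIRST(Z) = { (, ;, [, id, epsilon }.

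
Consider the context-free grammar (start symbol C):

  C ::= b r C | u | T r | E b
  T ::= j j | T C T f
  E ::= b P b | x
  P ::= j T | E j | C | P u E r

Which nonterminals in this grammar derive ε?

No nonterminal has an empty production or an RHS whose symbols are all nullable.

{ } (none)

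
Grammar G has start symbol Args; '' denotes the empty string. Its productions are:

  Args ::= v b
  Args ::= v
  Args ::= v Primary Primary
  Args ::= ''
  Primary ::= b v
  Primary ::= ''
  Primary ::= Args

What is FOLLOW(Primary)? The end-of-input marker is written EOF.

In Args ::= v Primary Primary: add FIRST(Primary)\{''} = { b, v }.
  Since Primary is nullable, also add FOLLOW(Args) = { EOF, b, v }.
In Args ::= v Primary Primary: Primary is at the end, add FOLLOW(Args) = { EOF, b, v }.
Union: FOLLOW(Primary) = { EOF, b, v }.

{ EOF, b, v }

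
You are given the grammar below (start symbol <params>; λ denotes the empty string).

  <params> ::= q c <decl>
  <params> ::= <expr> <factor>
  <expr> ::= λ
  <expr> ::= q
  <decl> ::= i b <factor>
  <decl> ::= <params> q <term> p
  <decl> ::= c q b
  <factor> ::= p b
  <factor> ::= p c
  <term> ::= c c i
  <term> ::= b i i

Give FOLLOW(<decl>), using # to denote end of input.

{ #, q }

In <params> ::= q c <decl>: <decl> is at the end, add FOLLOW(<params>) = { #, q }.
Union: FOLLOW(<decl>) = { #, q }.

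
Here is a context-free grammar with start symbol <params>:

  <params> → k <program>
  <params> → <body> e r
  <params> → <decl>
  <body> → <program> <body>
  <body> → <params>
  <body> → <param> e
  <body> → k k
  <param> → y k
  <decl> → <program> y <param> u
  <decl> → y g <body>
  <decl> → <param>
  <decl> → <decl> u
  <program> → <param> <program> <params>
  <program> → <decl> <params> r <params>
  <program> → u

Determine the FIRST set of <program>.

From <program> → <param> <program> <params>: add FIRST(<param>) = { y }.
From <program> → <decl> <params> r <params>: add FIRST(<decl>) = { u, y }.
<program> → u contributes {u}.
Union: FIRST(<program>) = { u, y }.

{ u, y }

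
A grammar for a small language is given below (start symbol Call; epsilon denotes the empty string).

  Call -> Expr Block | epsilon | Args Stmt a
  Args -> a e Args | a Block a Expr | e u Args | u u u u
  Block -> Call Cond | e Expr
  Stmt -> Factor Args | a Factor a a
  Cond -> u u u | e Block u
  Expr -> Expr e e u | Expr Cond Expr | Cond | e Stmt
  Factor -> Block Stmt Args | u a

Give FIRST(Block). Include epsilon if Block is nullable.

From Block -> Call Cond: Call nullable, take FIRST(Call) ∪ FIRST(Cond) = { a, e, u }.
Block -> e Expr contributes {e}.
Union: FIRST(Block) = { a, e, u }.

{ a, e, u }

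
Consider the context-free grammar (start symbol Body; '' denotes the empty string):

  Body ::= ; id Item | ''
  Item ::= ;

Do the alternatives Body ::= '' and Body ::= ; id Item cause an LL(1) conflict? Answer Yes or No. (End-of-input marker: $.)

FIRST('') = { '' } and FIRST(; id Item) = { ; }.
The first is nullable but FOLLOW(Body) = { $ } is disjoint from FIRST of the second.

No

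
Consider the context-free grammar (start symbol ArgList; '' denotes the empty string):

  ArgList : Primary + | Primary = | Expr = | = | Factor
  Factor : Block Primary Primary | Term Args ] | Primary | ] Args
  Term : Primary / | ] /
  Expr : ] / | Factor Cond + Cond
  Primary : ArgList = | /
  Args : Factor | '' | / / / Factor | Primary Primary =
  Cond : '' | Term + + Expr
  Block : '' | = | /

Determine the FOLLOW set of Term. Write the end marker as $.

{ +, /, =, ] }

In Factor : Term Args ]: add FIRST(Args ]) = { /, =, ] }.
In Cond : Term + + Expr: add FIRST(+ + Expr) = { + }.
Union: FOLLOW(Term) = { +, /, =, ] }.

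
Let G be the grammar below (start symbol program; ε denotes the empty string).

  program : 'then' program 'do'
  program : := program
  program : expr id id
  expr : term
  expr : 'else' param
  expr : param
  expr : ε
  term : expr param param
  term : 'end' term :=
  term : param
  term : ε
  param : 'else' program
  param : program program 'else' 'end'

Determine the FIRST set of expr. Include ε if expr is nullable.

{ 'else', 'end', 'then', :=, id, ε }

From expr : term: add FIRST(term) = { 'else', 'end', 'then', :=, id, ε } (including ε since term is nullable).
expr : 'else' param contributes {'else'}.
From expr : param: add FIRST(param) = { 'else', 'end', 'then', :=, id }.
expr : ε contributes ε.
Union: FIRST(expr) = { 'else', 'end', 'then', :=, id, ε }.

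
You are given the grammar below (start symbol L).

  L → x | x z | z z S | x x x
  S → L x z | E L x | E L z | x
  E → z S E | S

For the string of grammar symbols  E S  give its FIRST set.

{ x, z }

Add FIRST(E) = { x, z }; E is not nullable, stop.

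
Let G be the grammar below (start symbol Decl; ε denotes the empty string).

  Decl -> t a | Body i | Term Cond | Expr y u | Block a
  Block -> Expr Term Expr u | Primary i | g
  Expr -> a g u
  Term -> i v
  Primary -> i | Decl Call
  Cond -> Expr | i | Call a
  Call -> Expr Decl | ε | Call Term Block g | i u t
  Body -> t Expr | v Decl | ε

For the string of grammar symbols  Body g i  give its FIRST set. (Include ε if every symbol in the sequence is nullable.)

{ g, t, v }

Add FIRST(Body)\{ε} = { t, v }; Body is nullable, continue.
g is a terminal; add {g} and stop.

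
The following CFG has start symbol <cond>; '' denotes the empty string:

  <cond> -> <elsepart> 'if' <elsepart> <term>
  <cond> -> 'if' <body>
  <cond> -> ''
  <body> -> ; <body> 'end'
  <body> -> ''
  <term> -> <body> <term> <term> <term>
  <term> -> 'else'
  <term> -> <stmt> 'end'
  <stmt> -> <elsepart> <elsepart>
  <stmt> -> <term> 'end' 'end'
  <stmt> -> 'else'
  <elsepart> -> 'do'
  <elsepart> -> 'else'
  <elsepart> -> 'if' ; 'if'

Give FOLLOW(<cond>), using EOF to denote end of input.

{ EOF }

<cond> is the start symbol, so EOF ∈ FOLLOW(<cond>).
Union: FOLLOW(<cond>) = { EOF }.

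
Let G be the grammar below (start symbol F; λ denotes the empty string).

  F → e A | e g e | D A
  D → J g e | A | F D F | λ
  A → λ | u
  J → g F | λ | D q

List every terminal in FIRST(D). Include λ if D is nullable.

From D → J g e: J nullable, take FIRST(J) ∪ {g} = { e, g, q, u }.
From D → A: add FIRST(A) = { u, λ } (including λ since A is nullable).
From D → F D F: F, D, F nullable, take FIRST(F) ∪ FIRST(D) ∪ FIRST(F) = { e, g, q, u }; also λ since the whole RHS is nullable.
D → λ contributes λ.
Union: FIRST(D) = { e, g, q, u, λ }.

{ e, g, q, u, λ }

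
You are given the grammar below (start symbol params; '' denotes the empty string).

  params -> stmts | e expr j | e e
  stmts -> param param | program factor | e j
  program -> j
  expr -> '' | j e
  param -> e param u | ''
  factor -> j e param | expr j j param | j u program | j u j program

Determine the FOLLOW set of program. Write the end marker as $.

In stmts -> program factor: add FIRST(factor) = { j }.
In factor -> j u program: program is at the end, add FOLLOW(factor) = { $ }.
In factor -> j u j program: program is at the end, add FOLLOW(factor) = { $ }.
Union: FOLLOW(program) = { $, j }.

{ $, j }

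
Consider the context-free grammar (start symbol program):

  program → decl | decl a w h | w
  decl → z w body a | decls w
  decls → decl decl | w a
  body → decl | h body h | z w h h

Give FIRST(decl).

{ w, z }

decl → z w body a contributes {z}.
From decl → decls w: add FIRST(decls) = { w, z }.
Union: FIRST(decl) = { w, z }.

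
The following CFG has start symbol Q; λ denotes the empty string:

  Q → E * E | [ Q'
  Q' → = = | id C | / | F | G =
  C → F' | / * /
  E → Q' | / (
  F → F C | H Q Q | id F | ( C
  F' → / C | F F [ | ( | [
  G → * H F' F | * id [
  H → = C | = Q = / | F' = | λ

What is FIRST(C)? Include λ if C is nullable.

From C → F': add FIRST(F') = { (, *, /, =, [, id }.
C → / * / contributes {/}.
Union: FIRST(C) = { (, *, /, =, [, id }.

{ (, *, /, =, [, id }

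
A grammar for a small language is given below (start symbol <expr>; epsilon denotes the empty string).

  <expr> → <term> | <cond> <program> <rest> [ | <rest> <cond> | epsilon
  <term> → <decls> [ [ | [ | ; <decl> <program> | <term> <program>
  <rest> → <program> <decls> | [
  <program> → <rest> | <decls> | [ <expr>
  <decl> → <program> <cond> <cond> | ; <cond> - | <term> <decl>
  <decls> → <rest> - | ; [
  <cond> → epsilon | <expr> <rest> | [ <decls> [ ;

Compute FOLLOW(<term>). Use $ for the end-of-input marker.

In <expr> → <term>: <term> is at the end, add FOLLOW(<expr>) = { $, ;, [ }.
In <term> → <term> <program>: add FIRST(<program>) = { ;, [ }.
In <decl> → <term> <decl>: add FIRST(<decl>) = { ;, [ }.
Union: FOLLOW(<term>) = { $, ;, [ }.

{ $, ;, [ }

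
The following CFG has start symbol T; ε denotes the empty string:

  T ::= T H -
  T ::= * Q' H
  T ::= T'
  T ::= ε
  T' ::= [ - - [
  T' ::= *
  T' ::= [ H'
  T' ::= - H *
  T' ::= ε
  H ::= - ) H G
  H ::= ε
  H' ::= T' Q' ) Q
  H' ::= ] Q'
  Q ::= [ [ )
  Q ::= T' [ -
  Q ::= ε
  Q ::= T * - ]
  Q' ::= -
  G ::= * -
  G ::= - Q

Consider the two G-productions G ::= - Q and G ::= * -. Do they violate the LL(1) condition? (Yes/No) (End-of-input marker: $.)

No

FIRST(- Q) = { - } and FIRST(* -) = { * }.
The FIRST sets are disjoint and neither alternative is nullable — no conflict.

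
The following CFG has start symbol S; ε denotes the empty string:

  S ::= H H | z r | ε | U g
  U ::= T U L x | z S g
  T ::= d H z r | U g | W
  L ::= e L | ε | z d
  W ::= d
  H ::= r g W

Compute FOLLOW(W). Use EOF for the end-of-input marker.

In T ::= W: W is at the end, add FOLLOW(T) = { d, z }.
In H ::= r g W: W is at the end, add FOLLOW(H) = { EOF, g, r, z }.
Union: FOLLOW(W) = { EOF, d, g, r, z }.

{ EOF, d, g, r, z }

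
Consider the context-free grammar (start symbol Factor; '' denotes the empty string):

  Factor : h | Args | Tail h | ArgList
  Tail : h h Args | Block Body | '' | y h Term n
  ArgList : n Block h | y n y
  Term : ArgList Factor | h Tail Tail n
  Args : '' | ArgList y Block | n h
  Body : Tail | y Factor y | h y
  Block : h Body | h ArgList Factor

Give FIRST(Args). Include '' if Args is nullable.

Args : '' contributes ''.
From Args : ArgList y Block: add FIRST(ArgList) = { n, y }.
Args : n h contributes {n}.
Union: FIRST(Args) = { n, y, '' }.

{ n, y, '' }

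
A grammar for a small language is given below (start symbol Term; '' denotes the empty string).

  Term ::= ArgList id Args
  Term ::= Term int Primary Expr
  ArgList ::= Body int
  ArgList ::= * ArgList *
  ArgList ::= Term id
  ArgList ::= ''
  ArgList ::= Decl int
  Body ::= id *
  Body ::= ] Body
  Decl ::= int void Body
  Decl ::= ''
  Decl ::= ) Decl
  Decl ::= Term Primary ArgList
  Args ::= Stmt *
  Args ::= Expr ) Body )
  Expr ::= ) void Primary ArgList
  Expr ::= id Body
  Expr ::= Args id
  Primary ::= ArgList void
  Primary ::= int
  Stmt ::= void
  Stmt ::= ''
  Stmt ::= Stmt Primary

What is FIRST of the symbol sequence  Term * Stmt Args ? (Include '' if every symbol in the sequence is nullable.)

{ ), *, ], id, int }

Add FIRST(Term) = { ), *, ], id, int }; Term is not nullable, stop.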